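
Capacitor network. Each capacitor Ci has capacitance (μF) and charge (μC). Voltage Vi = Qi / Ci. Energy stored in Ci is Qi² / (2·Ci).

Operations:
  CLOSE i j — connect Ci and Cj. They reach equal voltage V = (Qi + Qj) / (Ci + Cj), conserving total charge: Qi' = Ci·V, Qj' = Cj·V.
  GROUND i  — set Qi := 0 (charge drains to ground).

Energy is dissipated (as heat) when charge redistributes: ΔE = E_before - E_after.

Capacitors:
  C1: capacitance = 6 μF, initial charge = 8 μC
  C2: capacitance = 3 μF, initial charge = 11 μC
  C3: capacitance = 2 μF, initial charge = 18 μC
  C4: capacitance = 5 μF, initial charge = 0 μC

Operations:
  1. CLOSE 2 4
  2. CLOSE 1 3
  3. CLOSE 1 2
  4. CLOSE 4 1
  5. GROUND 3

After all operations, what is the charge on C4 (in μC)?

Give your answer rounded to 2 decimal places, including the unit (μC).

Initial: C1(6μF, Q=8μC, V=1.33V), C2(3μF, Q=11μC, V=3.67V), C3(2μF, Q=18μC, V=9.00V), C4(5μF, Q=0μC, V=0.00V)
Op 1: CLOSE 2-4: Q_total=11.00, C_total=8.00, V=1.38; Q2=4.12, Q4=6.88; dissipated=12.604
Op 2: CLOSE 1-3: Q_total=26.00, C_total=8.00, V=3.25; Q1=19.50, Q3=6.50; dissipated=44.083
Op 3: CLOSE 1-2: Q_total=23.62, C_total=9.00, V=2.62; Q1=15.75, Q2=7.88; dissipated=3.516
Op 4: CLOSE 4-1: Q_total=22.62, C_total=11.00, V=2.06; Q4=10.28, Q1=12.34; dissipated=2.131
Op 5: GROUND 3: Q3=0; energy lost=10.562
Final charges: Q1=12.34, Q2=7.88, Q3=0.00, Q4=10.28

Answer: 10.28 μC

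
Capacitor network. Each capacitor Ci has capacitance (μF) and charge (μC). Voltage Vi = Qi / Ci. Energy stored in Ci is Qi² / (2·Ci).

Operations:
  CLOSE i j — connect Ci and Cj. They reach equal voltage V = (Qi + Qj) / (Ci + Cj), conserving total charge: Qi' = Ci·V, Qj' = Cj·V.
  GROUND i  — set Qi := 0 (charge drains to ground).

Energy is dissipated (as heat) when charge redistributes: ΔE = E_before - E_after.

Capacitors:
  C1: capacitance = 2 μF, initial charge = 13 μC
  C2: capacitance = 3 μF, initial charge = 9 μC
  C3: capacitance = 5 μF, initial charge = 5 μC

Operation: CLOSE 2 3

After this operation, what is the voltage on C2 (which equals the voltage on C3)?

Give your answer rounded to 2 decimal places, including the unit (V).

Initial: C1(2μF, Q=13μC, V=6.50V), C2(3μF, Q=9μC, V=3.00V), C3(5μF, Q=5μC, V=1.00V)
Op 1: CLOSE 2-3: Q_total=14.00, C_total=8.00, V=1.75; Q2=5.25, Q3=8.75; dissipated=3.750

Answer: 1.75 V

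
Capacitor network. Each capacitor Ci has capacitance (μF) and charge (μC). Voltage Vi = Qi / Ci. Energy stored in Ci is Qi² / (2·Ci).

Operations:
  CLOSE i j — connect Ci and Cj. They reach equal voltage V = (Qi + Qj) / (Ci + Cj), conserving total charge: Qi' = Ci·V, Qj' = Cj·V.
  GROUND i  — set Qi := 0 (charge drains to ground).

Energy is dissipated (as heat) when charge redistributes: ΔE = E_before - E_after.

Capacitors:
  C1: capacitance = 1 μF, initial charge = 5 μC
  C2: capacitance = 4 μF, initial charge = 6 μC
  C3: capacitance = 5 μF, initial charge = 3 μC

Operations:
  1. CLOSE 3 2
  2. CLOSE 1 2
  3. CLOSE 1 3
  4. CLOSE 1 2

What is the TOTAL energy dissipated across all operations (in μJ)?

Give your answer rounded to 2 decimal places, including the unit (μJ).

Initial: C1(1μF, Q=5μC, V=5.00V), C2(4μF, Q=6μC, V=1.50V), C3(5μF, Q=3μC, V=0.60V)
Op 1: CLOSE 3-2: Q_total=9.00, C_total=9.00, V=1.00; Q3=5.00, Q2=4.00; dissipated=0.900
Op 2: CLOSE 1-2: Q_total=9.00, C_total=5.00, V=1.80; Q1=1.80, Q2=7.20; dissipated=6.400
Op 3: CLOSE 1-3: Q_total=6.80, C_total=6.00, V=1.13; Q1=1.13, Q3=5.67; dissipated=0.267
Op 4: CLOSE 1-2: Q_total=8.33, C_total=5.00, V=1.67; Q1=1.67, Q2=6.67; dissipated=0.178
Total dissipated: 7.744 μJ

Answer: 7.74 μJ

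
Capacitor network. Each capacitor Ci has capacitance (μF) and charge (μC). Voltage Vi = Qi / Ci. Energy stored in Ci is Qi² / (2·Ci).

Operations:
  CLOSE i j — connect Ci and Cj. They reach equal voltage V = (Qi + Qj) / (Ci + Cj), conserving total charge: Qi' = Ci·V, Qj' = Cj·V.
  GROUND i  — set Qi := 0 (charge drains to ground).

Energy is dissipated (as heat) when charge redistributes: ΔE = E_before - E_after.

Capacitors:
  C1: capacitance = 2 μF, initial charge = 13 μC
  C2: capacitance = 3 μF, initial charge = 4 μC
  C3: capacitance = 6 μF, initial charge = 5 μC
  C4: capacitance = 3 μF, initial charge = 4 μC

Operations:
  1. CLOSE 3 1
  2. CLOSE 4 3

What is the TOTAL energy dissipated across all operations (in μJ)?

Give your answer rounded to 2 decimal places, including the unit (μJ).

Answer: 24.92 μJ

Derivation:
Initial: C1(2μF, Q=13μC, V=6.50V), C2(3μF, Q=4μC, V=1.33V), C3(6μF, Q=5μC, V=0.83V), C4(3μF, Q=4μC, V=1.33V)
Op 1: CLOSE 3-1: Q_total=18.00, C_total=8.00, V=2.25; Q3=13.50, Q1=4.50; dissipated=24.083
Op 2: CLOSE 4-3: Q_total=17.50, C_total=9.00, V=1.94; Q4=5.83, Q3=11.67; dissipated=0.840
Total dissipated: 24.924 μJ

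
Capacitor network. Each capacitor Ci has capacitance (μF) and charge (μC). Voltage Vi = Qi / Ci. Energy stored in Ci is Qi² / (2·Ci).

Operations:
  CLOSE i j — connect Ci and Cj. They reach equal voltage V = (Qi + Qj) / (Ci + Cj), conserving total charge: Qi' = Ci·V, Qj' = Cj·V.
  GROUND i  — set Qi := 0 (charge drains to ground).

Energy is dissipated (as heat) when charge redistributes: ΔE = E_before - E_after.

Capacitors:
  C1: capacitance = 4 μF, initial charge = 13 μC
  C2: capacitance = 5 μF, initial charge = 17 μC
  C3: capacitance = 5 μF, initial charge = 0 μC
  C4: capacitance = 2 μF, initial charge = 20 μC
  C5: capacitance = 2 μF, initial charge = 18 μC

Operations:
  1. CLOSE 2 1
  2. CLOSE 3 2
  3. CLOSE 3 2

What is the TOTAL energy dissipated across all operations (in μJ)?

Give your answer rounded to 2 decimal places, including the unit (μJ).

Answer: 13.91 μJ

Derivation:
Initial: C1(4μF, Q=13μC, V=3.25V), C2(5μF, Q=17μC, V=3.40V), C3(5μF, Q=0μC, V=0.00V), C4(2μF, Q=20μC, V=10.00V), C5(2μF, Q=18μC, V=9.00V)
Op 1: CLOSE 2-1: Q_total=30.00, C_total=9.00, V=3.33; Q2=16.67, Q1=13.33; dissipated=0.025
Op 2: CLOSE 3-2: Q_total=16.67, C_total=10.00, V=1.67; Q3=8.33, Q2=8.33; dissipated=13.889
Op 3: CLOSE 3-2: Q_total=16.67, C_total=10.00, V=1.67; Q3=8.33, Q2=8.33; dissipated=0.000
Total dissipated: 13.914 μJ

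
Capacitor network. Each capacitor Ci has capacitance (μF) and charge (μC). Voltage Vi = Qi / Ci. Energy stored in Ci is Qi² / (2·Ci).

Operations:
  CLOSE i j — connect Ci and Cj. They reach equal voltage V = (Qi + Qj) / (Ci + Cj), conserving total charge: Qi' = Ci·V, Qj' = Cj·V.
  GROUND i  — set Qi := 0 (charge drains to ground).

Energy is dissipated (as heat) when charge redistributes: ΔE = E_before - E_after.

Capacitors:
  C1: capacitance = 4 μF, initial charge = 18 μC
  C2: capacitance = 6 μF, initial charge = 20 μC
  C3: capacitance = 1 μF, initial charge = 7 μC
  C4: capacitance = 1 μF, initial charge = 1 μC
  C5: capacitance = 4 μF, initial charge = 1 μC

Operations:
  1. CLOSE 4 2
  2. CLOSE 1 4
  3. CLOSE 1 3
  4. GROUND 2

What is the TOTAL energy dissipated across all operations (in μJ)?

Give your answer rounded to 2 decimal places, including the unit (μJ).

Initial: C1(4μF, Q=18μC, V=4.50V), C2(6μF, Q=20μC, V=3.33V), C3(1μF, Q=7μC, V=7.00V), C4(1μF, Q=1μC, V=1.00V), C5(4μF, Q=1μC, V=0.25V)
Op 1: CLOSE 4-2: Q_total=21.00, C_total=7.00, V=3.00; Q4=3.00, Q2=18.00; dissipated=2.333
Op 2: CLOSE 1-4: Q_total=21.00, C_total=5.00, V=4.20; Q1=16.80, Q4=4.20; dissipated=0.900
Op 3: CLOSE 1-3: Q_total=23.80, C_total=5.00, V=4.76; Q1=19.04, Q3=4.76; dissipated=3.136
Op 4: GROUND 2: Q2=0; energy lost=27.000
Total dissipated: 33.369 μJ

Answer: 33.37 μJ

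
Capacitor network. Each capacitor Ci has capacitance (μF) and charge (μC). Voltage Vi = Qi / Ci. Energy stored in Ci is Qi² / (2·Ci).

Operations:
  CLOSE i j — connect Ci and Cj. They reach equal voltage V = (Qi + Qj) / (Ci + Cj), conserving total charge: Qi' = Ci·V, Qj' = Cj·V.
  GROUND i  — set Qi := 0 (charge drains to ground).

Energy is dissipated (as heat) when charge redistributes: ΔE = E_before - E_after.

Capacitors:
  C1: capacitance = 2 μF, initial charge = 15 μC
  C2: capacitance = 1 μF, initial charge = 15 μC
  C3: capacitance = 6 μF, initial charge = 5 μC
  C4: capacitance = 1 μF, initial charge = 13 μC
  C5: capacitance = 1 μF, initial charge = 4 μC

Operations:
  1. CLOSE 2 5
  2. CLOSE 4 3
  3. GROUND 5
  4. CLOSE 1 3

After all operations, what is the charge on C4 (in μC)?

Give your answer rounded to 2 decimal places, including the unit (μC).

Answer: 2.57 μC

Derivation:
Initial: C1(2μF, Q=15μC, V=7.50V), C2(1μF, Q=15μC, V=15.00V), C3(6μF, Q=5μC, V=0.83V), C4(1μF, Q=13μC, V=13.00V), C5(1μF, Q=4μC, V=4.00V)
Op 1: CLOSE 2-5: Q_total=19.00, C_total=2.00, V=9.50; Q2=9.50, Q5=9.50; dissipated=30.250
Op 2: CLOSE 4-3: Q_total=18.00, C_total=7.00, V=2.57; Q4=2.57, Q3=15.43; dissipated=63.440
Op 3: GROUND 5: Q5=0; energy lost=45.125
Op 4: CLOSE 1-3: Q_total=30.43, C_total=8.00, V=3.80; Q1=7.61, Q3=22.82; dissipated=18.218
Final charges: Q1=7.61, Q2=9.50, Q3=22.82, Q4=2.57, Q5=0.00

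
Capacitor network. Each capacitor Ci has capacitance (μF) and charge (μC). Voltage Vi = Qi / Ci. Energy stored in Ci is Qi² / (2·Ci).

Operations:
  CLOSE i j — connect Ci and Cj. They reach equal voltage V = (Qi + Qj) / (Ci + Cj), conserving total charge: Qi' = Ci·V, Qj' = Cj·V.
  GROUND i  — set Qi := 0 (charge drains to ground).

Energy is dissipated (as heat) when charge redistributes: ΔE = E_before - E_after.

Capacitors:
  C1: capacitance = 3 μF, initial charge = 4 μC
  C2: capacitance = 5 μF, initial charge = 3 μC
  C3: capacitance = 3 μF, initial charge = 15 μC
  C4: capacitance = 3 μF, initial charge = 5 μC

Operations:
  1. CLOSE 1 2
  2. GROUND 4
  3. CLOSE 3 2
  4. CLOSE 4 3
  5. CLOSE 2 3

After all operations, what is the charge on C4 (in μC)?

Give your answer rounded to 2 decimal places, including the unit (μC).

Answer: 3.63 μC

Derivation:
Initial: C1(3μF, Q=4μC, V=1.33V), C2(5μF, Q=3μC, V=0.60V), C3(3μF, Q=15μC, V=5.00V), C4(3μF, Q=5μC, V=1.67V)
Op 1: CLOSE 1-2: Q_total=7.00, C_total=8.00, V=0.88; Q1=2.62, Q2=4.38; dissipated=0.504
Op 2: GROUND 4: Q4=0; energy lost=4.167
Op 3: CLOSE 3-2: Q_total=19.38, C_total=8.00, V=2.42; Q3=7.27, Q2=12.11; dissipated=15.952
Op 4: CLOSE 4-3: Q_total=7.27, C_total=6.00, V=1.21; Q4=3.63, Q3=3.63; dissipated=4.399
Op 5: CLOSE 2-3: Q_total=15.74, C_total=8.00, V=1.97; Q2=9.84, Q3=5.90; dissipated=1.375
Final charges: Q1=2.62, Q2=9.84, Q3=5.90, Q4=3.63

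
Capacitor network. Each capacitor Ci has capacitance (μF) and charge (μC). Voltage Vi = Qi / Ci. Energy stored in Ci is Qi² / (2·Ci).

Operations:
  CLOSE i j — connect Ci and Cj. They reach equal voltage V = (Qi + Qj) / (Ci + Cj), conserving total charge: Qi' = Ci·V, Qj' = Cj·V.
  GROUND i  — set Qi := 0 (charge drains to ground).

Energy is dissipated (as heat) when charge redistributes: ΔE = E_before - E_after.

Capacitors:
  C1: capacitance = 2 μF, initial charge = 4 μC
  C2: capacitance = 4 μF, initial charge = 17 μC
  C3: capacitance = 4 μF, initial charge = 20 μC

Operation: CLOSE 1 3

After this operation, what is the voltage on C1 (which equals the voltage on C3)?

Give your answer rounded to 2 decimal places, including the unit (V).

Answer: 4.00 V

Derivation:
Initial: C1(2μF, Q=4μC, V=2.00V), C2(4μF, Q=17μC, V=4.25V), C3(4μF, Q=20μC, V=5.00V)
Op 1: CLOSE 1-3: Q_total=24.00, C_total=6.00, V=4.00; Q1=8.00, Q3=16.00; dissipated=6.000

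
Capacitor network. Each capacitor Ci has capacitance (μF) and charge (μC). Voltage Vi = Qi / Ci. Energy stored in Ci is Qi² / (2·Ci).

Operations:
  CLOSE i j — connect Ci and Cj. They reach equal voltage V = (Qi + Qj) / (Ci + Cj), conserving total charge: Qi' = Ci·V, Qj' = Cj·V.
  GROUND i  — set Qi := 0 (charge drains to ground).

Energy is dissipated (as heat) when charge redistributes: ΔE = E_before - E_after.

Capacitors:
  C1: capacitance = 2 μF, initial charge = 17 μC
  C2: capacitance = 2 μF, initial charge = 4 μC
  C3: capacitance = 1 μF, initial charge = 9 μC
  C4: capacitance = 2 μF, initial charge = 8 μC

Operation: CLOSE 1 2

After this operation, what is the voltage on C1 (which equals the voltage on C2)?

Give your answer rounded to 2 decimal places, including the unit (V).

Answer: 5.25 V

Derivation:
Initial: C1(2μF, Q=17μC, V=8.50V), C2(2μF, Q=4μC, V=2.00V), C3(1μF, Q=9μC, V=9.00V), C4(2μF, Q=8μC, V=4.00V)
Op 1: CLOSE 1-2: Q_total=21.00, C_total=4.00, V=5.25; Q1=10.50, Q2=10.50; dissipated=21.125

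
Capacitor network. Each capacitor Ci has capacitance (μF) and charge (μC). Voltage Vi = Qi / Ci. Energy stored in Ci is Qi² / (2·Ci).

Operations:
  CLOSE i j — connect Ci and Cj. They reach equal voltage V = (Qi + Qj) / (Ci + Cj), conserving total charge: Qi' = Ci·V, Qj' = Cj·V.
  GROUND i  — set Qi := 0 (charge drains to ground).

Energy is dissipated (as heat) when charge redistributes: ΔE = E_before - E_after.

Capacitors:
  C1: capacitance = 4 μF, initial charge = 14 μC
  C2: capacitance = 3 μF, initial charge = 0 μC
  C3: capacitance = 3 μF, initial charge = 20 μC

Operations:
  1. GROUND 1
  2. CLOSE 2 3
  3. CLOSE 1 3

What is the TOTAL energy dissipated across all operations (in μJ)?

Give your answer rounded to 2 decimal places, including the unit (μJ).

Answer: 67.36 μJ

Derivation:
Initial: C1(4μF, Q=14μC, V=3.50V), C2(3μF, Q=0μC, V=0.00V), C3(3μF, Q=20μC, V=6.67V)
Op 1: GROUND 1: Q1=0; energy lost=24.500
Op 2: CLOSE 2-3: Q_total=20.00, C_total=6.00, V=3.33; Q2=10.00, Q3=10.00; dissipated=33.333
Op 3: CLOSE 1-3: Q_total=10.00, C_total=7.00, V=1.43; Q1=5.71, Q3=4.29; dissipated=9.524
Total dissipated: 67.357 μJ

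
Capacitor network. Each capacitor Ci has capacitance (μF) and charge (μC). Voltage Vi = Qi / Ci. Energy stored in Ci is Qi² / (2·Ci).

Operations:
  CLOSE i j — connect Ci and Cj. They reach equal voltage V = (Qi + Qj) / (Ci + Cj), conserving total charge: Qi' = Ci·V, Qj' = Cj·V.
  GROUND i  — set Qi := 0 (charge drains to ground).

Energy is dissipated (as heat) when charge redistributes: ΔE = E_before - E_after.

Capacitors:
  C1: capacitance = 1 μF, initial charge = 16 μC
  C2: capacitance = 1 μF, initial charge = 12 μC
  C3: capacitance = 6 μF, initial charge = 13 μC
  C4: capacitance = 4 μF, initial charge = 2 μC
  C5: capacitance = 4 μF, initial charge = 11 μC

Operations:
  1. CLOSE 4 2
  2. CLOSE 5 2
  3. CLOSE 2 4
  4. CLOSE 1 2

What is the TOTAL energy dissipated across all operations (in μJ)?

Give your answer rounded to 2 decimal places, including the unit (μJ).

Answer: 96.51 μJ

Derivation:
Initial: C1(1μF, Q=16μC, V=16.00V), C2(1μF, Q=12μC, V=12.00V), C3(6μF, Q=13μC, V=2.17V), C4(4μF, Q=2μC, V=0.50V), C5(4μF, Q=11μC, V=2.75V)
Op 1: CLOSE 4-2: Q_total=14.00, C_total=5.00, V=2.80; Q4=11.20, Q2=2.80; dissipated=52.900
Op 2: CLOSE 5-2: Q_total=13.80, C_total=5.00, V=2.76; Q5=11.04, Q2=2.76; dissipated=0.001
Op 3: CLOSE 2-4: Q_total=13.96, C_total=5.00, V=2.79; Q2=2.79, Q4=11.17; dissipated=0.001
Op 4: CLOSE 1-2: Q_total=18.79, C_total=2.00, V=9.40; Q1=9.40, Q2=9.40; dissipated=43.613
Total dissipated: 96.514 μJ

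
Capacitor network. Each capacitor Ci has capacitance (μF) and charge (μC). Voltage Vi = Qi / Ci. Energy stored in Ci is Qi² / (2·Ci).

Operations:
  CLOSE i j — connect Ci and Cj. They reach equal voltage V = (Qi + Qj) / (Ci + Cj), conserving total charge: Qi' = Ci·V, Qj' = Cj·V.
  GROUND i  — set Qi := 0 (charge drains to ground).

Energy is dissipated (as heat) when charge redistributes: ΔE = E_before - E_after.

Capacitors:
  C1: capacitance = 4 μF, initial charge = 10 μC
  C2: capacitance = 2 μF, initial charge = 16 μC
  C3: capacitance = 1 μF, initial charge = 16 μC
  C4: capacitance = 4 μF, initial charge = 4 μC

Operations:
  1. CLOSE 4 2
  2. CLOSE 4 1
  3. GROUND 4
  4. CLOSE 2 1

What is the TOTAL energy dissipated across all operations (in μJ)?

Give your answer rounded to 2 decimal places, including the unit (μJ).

Answer: 50.49 μJ

Derivation:
Initial: C1(4μF, Q=10μC, V=2.50V), C2(2μF, Q=16μC, V=8.00V), C3(1μF, Q=16μC, V=16.00V), C4(4μF, Q=4μC, V=1.00V)
Op 1: CLOSE 4-2: Q_total=20.00, C_total=6.00, V=3.33; Q4=13.33, Q2=6.67; dissipated=32.667
Op 2: CLOSE 4-1: Q_total=23.33, C_total=8.00, V=2.92; Q4=11.67, Q1=11.67; dissipated=0.694
Op 3: GROUND 4: Q4=0; energy lost=17.014
Op 4: CLOSE 2-1: Q_total=18.33, C_total=6.00, V=3.06; Q2=6.11, Q1=12.22; dissipated=0.116
Total dissipated: 50.491 μJ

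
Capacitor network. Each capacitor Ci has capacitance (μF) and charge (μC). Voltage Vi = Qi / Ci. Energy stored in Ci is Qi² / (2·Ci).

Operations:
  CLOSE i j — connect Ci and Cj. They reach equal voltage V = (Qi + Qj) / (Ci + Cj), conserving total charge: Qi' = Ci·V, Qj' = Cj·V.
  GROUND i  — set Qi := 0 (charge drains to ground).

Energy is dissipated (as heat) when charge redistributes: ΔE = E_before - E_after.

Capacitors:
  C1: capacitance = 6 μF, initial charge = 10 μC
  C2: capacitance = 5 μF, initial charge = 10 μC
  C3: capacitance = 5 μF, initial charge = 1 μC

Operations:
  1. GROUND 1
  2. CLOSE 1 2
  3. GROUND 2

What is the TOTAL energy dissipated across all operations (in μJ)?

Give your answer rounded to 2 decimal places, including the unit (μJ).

Answer: 15.85 μJ

Derivation:
Initial: C1(6μF, Q=10μC, V=1.67V), C2(5μF, Q=10μC, V=2.00V), C3(5μF, Q=1μC, V=0.20V)
Op 1: GROUND 1: Q1=0; energy lost=8.333
Op 2: CLOSE 1-2: Q_total=10.00, C_total=11.00, V=0.91; Q1=5.45, Q2=4.55; dissipated=5.455
Op 3: GROUND 2: Q2=0; energy lost=2.066
Total dissipated: 15.854 μJ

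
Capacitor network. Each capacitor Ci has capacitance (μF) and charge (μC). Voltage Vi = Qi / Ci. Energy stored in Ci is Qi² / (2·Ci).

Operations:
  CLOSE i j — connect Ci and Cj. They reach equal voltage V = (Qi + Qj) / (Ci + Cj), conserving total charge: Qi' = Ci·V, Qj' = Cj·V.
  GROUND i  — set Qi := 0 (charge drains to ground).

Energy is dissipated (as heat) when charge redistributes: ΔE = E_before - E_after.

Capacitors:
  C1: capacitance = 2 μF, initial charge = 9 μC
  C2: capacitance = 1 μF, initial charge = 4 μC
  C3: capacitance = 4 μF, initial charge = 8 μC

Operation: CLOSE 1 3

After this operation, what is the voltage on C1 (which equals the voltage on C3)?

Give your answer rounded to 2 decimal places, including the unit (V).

Initial: C1(2μF, Q=9μC, V=4.50V), C2(1μF, Q=4μC, V=4.00V), C3(4μF, Q=8μC, V=2.00V)
Op 1: CLOSE 1-3: Q_total=17.00, C_total=6.00, V=2.83; Q1=5.67, Q3=11.33; dissipated=4.167

Answer: 2.83 V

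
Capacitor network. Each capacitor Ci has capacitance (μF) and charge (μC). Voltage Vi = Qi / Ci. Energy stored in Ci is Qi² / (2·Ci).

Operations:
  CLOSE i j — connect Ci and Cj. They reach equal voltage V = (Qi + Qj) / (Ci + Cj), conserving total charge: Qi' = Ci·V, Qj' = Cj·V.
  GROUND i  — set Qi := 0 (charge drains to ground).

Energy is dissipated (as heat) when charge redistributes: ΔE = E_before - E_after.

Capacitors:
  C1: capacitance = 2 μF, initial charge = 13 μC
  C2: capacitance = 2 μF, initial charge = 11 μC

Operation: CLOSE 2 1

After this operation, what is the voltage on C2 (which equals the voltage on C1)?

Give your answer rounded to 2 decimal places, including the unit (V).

Initial: C1(2μF, Q=13μC, V=6.50V), C2(2μF, Q=11μC, V=5.50V)
Op 1: CLOSE 2-1: Q_total=24.00, C_total=4.00, V=6.00; Q2=12.00, Q1=12.00; dissipated=0.500

Answer: 6.00 V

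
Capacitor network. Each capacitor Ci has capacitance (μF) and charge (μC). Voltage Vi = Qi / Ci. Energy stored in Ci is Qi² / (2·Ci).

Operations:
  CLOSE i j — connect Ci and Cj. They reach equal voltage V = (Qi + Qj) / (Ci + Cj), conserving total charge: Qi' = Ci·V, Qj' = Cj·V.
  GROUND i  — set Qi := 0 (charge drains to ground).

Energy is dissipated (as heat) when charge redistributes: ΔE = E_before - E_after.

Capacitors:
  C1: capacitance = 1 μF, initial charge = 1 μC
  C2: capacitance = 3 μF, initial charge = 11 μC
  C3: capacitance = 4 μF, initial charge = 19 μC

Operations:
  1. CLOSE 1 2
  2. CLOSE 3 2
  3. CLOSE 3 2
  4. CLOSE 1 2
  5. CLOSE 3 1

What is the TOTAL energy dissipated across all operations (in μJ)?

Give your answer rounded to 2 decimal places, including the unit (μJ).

Answer: 5.69 μJ

Derivation:
Initial: C1(1μF, Q=1μC, V=1.00V), C2(3μF, Q=11μC, V=3.67V), C3(4μF, Q=19μC, V=4.75V)
Op 1: CLOSE 1-2: Q_total=12.00, C_total=4.00, V=3.00; Q1=3.00, Q2=9.00; dissipated=2.667
Op 2: CLOSE 3-2: Q_total=28.00, C_total=7.00, V=4.00; Q3=16.00, Q2=12.00; dissipated=2.625
Op 3: CLOSE 3-2: Q_total=28.00, C_total=7.00, V=4.00; Q3=16.00, Q2=12.00; dissipated=0.000
Op 4: CLOSE 1-2: Q_total=15.00, C_total=4.00, V=3.75; Q1=3.75, Q2=11.25; dissipated=0.375
Op 5: CLOSE 3-1: Q_total=19.75, C_total=5.00, V=3.95; Q3=15.80, Q1=3.95; dissipated=0.025
Total dissipated: 5.692 μJ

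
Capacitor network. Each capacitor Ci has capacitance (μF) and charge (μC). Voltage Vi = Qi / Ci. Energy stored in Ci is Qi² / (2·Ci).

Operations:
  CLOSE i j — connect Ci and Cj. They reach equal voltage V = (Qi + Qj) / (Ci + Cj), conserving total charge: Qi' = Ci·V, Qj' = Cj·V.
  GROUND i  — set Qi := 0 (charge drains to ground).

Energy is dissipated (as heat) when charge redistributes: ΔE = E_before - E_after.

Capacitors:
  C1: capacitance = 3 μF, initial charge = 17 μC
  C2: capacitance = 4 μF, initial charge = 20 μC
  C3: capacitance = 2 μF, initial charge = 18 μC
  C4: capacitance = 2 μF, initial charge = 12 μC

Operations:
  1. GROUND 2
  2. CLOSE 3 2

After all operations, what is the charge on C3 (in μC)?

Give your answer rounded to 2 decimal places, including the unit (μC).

Answer: 6.00 μC

Derivation:
Initial: C1(3μF, Q=17μC, V=5.67V), C2(4μF, Q=20μC, V=5.00V), C3(2μF, Q=18μC, V=9.00V), C4(2μF, Q=12μC, V=6.00V)
Op 1: GROUND 2: Q2=0; energy lost=50.000
Op 2: CLOSE 3-2: Q_total=18.00, C_total=6.00, V=3.00; Q3=6.00, Q2=12.00; dissipated=54.000
Final charges: Q1=17.00, Q2=12.00, Q3=6.00, Q4=12.00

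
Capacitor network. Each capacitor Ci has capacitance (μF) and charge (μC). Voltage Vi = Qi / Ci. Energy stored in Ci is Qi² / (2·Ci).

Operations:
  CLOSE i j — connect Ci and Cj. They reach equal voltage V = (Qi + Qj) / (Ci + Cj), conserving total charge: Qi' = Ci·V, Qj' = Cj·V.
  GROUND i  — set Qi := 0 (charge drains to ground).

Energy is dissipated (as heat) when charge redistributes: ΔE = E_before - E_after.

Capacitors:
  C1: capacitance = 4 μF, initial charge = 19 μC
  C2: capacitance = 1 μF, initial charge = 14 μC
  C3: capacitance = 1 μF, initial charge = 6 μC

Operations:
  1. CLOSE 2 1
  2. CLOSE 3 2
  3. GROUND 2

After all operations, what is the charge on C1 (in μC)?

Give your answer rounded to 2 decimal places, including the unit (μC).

Initial: C1(4μF, Q=19μC, V=4.75V), C2(1μF, Q=14μC, V=14.00V), C3(1μF, Q=6μC, V=6.00V)
Op 1: CLOSE 2-1: Q_total=33.00, C_total=5.00, V=6.60; Q2=6.60, Q1=26.40; dissipated=34.225
Op 2: CLOSE 3-2: Q_total=12.60, C_total=2.00, V=6.30; Q3=6.30, Q2=6.30; dissipated=0.090
Op 3: GROUND 2: Q2=0; energy lost=19.845
Final charges: Q1=26.40, Q2=0.00, Q3=6.30

Answer: 26.40 μC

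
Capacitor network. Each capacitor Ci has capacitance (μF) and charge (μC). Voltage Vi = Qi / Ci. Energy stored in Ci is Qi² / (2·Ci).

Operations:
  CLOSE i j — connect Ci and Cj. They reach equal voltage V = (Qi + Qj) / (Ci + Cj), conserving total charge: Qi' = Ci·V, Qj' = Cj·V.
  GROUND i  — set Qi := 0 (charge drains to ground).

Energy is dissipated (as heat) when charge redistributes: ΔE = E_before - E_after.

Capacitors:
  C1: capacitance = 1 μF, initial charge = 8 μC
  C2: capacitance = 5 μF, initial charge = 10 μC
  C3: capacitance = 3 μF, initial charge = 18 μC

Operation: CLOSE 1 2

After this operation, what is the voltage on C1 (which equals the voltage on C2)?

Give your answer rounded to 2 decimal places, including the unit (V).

Initial: C1(1μF, Q=8μC, V=8.00V), C2(5μF, Q=10μC, V=2.00V), C3(3μF, Q=18μC, V=6.00V)
Op 1: CLOSE 1-2: Q_total=18.00, C_total=6.00, V=3.00; Q1=3.00, Q2=15.00; dissipated=15.000

Answer: 3.00 V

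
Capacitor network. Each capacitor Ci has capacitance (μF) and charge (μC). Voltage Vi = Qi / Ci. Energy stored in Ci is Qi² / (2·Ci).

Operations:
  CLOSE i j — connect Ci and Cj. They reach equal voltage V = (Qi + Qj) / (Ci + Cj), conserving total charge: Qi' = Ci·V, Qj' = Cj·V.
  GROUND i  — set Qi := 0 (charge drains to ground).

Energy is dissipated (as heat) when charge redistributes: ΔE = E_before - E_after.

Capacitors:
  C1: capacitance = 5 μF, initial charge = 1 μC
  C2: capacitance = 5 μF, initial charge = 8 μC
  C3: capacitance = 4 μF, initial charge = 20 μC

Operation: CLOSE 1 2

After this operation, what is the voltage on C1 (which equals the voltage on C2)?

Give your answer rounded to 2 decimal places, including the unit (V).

Initial: C1(5μF, Q=1μC, V=0.20V), C2(5μF, Q=8μC, V=1.60V), C3(4μF, Q=20μC, V=5.00V)
Op 1: CLOSE 1-2: Q_total=9.00, C_total=10.00, V=0.90; Q1=4.50, Q2=4.50; dissipated=2.450

Answer: 0.90 V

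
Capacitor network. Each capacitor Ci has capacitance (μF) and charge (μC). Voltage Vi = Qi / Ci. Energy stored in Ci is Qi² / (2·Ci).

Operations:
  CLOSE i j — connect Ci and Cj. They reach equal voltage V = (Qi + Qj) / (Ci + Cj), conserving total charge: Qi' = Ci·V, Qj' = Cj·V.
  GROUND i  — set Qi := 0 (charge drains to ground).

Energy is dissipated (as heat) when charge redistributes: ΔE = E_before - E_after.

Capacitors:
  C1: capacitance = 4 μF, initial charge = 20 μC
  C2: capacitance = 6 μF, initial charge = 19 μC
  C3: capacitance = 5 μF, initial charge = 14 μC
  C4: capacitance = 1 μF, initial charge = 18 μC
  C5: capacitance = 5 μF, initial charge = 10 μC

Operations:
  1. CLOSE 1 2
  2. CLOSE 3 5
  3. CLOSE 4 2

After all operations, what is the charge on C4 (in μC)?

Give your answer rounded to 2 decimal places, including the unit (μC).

Answer: 5.91 μC

Derivation:
Initial: C1(4μF, Q=20μC, V=5.00V), C2(6μF, Q=19μC, V=3.17V), C3(5μF, Q=14μC, V=2.80V), C4(1μF, Q=18μC, V=18.00V), C5(5μF, Q=10μC, V=2.00V)
Op 1: CLOSE 1-2: Q_total=39.00, C_total=10.00, V=3.90; Q1=15.60, Q2=23.40; dissipated=4.033
Op 2: CLOSE 3-5: Q_total=24.00, C_total=10.00, V=2.40; Q3=12.00, Q5=12.00; dissipated=0.800
Op 3: CLOSE 4-2: Q_total=41.40, C_total=7.00, V=5.91; Q4=5.91, Q2=35.49; dissipated=85.204
Final charges: Q1=15.60, Q2=35.49, Q3=12.00, Q4=5.91, Q5=12.00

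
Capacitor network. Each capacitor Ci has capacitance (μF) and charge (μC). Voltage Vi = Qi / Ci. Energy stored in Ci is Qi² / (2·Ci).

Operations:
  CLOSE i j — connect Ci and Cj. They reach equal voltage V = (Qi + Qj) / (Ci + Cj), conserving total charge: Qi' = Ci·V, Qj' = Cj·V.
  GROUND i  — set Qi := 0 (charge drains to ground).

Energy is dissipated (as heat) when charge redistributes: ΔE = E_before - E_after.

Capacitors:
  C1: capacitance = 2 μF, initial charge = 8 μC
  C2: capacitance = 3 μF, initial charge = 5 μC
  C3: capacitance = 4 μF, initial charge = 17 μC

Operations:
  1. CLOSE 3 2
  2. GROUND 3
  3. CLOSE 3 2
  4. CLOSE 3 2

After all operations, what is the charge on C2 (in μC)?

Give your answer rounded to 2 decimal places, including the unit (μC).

Answer: 4.04 μC

Derivation:
Initial: C1(2μF, Q=8μC, V=4.00V), C2(3μF, Q=5μC, V=1.67V), C3(4μF, Q=17μC, V=4.25V)
Op 1: CLOSE 3-2: Q_total=22.00, C_total=7.00, V=3.14; Q3=12.57, Q2=9.43; dissipated=5.720
Op 2: GROUND 3: Q3=0; energy lost=19.755
Op 3: CLOSE 3-2: Q_total=9.43, C_total=7.00, V=1.35; Q3=5.39, Q2=4.04; dissipated=8.466
Op 4: CLOSE 3-2: Q_total=9.43, C_total=7.00, V=1.35; Q3=5.39, Q2=4.04; dissipated=0.000
Final charges: Q1=8.00, Q2=4.04, Q3=5.39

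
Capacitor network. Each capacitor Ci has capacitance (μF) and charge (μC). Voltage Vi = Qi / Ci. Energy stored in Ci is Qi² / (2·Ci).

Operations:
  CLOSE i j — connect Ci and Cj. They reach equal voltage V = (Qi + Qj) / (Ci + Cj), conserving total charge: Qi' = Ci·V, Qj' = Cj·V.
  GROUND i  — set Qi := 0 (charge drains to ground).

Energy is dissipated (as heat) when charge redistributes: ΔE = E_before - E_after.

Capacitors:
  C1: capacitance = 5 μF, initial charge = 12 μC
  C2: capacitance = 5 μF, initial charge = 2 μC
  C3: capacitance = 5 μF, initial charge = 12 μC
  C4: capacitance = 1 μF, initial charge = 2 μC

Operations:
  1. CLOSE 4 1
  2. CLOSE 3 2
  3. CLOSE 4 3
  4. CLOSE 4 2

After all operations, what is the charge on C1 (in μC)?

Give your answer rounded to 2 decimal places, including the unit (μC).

Initial: C1(5μF, Q=12μC, V=2.40V), C2(5μF, Q=2μC, V=0.40V), C3(5μF, Q=12μC, V=2.40V), C4(1μF, Q=2μC, V=2.00V)
Op 1: CLOSE 4-1: Q_total=14.00, C_total=6.00, V=2.33; Q4=2.33, Q1=11.67; dissipated=0.067
Op 2: CLOSE 3-2: Q_total=14.00, C_total=10.00, V=1.40; Q3=7.00, Q2=7.00; dissipated=5.000
Op 3: CLOSE 4-3: Q_total=9.33, C_total=6.00, V=1.56; Q4=1.56, Q3=7.78; dissipated=0.363
Op 4: CLOSE 4-2: Q_total=8.56, C_total=6.00, V=1.43; Q4=1.43, Q2=7.13; dissipated=0.010
Final charges: Q1=11.67, Q2=7.13, Q3=7.78, Q4=1.43

Answer: 11.67 μC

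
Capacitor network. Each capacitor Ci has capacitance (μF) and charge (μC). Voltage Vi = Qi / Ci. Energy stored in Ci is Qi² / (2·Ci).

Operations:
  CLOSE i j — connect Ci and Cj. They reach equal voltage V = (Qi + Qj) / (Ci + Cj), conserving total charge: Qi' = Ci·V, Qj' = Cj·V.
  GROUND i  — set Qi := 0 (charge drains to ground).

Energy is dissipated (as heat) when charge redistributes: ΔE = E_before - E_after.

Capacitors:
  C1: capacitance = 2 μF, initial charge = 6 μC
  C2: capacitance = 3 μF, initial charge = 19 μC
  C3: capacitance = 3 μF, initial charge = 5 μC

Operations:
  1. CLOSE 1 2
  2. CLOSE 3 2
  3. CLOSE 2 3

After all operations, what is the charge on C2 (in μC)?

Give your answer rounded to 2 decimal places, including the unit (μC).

Answer: 10.00 μC

Derivation:
Initial: C1(2μF, Q=6μC, V=3.00V), C2(3μF, Q=19μC, V=6.33V), C3(3μF, Q=5μC, V=1.67V)
Op 1: CLOSE 1-2: Q_total=25.00, C_total=5.00, V=5.00; Q1=10.00, Q2=15.00; dissipated=6.667
Op 2: CLOSE 3-2: Q_total=20.00, C_total=6.00, V=3.33; Q3=10.00, Q2=10.00; dissipated=8.333
Op 3: CLOSE 2-3: Q_total=20.00, C_total=6.00, V=3.33; Q2=10.00, Q3=10.00; dissipated=0.000
Final charges: Q1=10.00, Q2=10.00, Q3=10.00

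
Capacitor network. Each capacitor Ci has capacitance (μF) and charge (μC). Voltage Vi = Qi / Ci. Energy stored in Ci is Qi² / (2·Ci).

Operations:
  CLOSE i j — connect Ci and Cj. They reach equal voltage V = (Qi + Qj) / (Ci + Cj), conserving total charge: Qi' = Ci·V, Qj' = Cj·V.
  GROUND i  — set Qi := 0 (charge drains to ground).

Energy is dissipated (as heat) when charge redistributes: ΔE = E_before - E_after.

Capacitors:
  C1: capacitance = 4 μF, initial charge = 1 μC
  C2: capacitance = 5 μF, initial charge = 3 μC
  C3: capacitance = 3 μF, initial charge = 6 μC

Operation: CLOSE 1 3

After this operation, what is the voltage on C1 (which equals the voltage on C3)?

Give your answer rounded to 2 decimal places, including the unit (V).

Answer: 1.00 V

Derivation:
Initial: C1(4μF, Q=1μC, V=0.25V), C2(5μF, Q=3μC, V=0.60V), C3(3μF, Q=6μC, V=2.00V)
Op 1: CLOSE 1-3: Q_total=7.00, C_total=7.00, V=1.00; Q1=4.00, Q3=3.00; dissipated=2.625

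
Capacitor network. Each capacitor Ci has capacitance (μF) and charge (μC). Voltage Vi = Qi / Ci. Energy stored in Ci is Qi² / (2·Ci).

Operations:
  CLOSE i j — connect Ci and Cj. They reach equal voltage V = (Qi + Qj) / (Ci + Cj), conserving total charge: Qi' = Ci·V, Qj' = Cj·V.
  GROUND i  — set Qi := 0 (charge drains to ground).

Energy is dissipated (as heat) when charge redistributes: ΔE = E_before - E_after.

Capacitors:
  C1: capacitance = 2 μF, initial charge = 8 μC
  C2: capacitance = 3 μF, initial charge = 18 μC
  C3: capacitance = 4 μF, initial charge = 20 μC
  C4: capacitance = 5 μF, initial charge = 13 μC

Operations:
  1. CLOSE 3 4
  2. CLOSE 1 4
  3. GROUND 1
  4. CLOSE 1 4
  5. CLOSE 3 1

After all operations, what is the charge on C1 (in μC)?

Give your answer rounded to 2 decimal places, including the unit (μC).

Answer: 6.68 μC

Derivation:
Initial: C1(2μF, Q=8μC, V=4.00V), C2(3μF, Q=18μC, V=6.00V), C3(4μF, Q=20μC, V=5.00V), C4(5μF, Q=13μC, V=2.60V)
Op 1: CLOSE 3-4: Q_total=33.00, C_total=9.00, V=3.67; Q3=14.67, Q4=18.33; dissipated=6.400
Op 2: CLOSE 1-4: Q_total=26.33, C_total=7.00, V=3.76; Q1=7.52, Q4=18.81; dissipated=0.079
Op 3: GROUND 1: Q1=0; energy lost=14.152
Op 4: CLOSE 1-4: Q_total=18.81, C_total=7.00, V=2.69; Q1=5.37, Q4=13.44; dissipated=10.109
Op 5: CLOSE 3-1: Q_total=20.04, C_total=6.00, V=3.34; Q3=13.36, Q1=6.68; dissipated=0.640
Final charges: Q1=6.68, Q2=18.00, Q3=13.36, Q4=13.44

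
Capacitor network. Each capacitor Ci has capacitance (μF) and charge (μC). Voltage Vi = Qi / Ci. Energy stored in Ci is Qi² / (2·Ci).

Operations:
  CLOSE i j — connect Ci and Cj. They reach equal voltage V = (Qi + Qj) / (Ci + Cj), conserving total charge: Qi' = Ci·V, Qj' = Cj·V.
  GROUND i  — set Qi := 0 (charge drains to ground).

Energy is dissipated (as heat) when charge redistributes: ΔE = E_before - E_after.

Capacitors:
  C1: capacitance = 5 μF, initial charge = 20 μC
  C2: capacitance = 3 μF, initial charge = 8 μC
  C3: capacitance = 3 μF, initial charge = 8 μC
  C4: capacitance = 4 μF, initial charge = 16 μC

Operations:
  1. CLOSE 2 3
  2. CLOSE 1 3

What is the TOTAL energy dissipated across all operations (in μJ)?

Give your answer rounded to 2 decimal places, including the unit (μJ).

Initial: C1(5μF, Q=20μC, V=4.00V), C2(3μF, Q=8μC, V=2.67V), C3(3μF, Q=8μC, V=2.67V), C4(4μF, Q=16μC, V=4.00V)
Op 1: CLOSE 2-3: Q_total=16.00, C_total=6.00, V=2.67; Q2=8.00, Q3=8.00; dissipated=0.000
Op 2: CLOSE 1-3: Q_total=28.00, C_total=8.00, V=3.50; Q1=17.50, Q3=10.50; dissipated=1.667
Total dissipated: 1.667 μJ

Answer: 1.67 μJ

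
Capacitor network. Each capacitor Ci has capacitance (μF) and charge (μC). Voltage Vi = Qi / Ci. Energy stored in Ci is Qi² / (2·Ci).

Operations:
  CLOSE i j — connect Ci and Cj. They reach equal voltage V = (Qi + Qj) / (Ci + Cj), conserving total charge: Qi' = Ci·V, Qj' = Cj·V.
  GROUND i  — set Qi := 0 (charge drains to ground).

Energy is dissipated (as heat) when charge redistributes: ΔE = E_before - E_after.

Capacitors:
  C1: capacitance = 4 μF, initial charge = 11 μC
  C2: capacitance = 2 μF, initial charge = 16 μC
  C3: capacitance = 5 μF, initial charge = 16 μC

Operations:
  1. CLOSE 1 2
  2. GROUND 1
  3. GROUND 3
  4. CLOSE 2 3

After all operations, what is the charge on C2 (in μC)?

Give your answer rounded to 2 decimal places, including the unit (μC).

Initial: C1(4μF, Q=11μC, V=2.75V), C2(2μF, Q=16μC, V=8.00V), C3(5μF, Q=16μC, V=3.20V)
Op 1: CLOSE 1-2: Q_total=27.00, C_total=6.00, V=4.50; Q1=18.00, Q2=9.00; dissipated=18.375
Op 2: GROUND 1: Q1=0; energy lost=40.500
Op 3: GROUND 3: Q3=0; energy lost=25.600
Op 4: CLOSE 2-3: Q_total=9.00, C_total=7.00, V=1.29; Q2=2.57, Q3=6.43; dissipated=14.464
Final charges: Q1=0.00, Q2=2.57, Q3=6.43

Answer: 2.57 μC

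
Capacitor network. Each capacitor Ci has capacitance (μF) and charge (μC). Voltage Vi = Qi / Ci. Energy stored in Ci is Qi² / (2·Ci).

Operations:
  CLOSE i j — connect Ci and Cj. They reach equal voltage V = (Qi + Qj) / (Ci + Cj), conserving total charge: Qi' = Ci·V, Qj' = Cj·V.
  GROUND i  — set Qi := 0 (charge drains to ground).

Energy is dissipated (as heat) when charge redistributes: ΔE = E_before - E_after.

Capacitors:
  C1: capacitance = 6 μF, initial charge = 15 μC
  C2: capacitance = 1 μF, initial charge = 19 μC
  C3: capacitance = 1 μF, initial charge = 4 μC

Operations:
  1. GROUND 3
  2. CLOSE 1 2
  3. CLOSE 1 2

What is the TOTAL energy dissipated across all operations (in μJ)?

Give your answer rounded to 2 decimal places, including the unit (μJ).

Answer: 124.68 μJ

Derivation:
Initial: C1(6μF, Q=15μC, V=2.50V), C2(1μF, Q=19μC, V=19.00V), C3(1μF, Q=4μC, V=4.00V)
Op 1: GROUND 3: Q3=0; energy lost=8.000
Op 2: CLOSE 1-2: Q_total=34.00, C_total=7.00, V=4.86; Q1=29.14, Q2=4.86; dissipated=116.679
Op 3: CLOSE 1-2: Q_total=34.00, C_total=7.00, V=4.86; Q1=29.14, Q2=4.86; dissipated=0.000
Total dissipated: 124.679 μJ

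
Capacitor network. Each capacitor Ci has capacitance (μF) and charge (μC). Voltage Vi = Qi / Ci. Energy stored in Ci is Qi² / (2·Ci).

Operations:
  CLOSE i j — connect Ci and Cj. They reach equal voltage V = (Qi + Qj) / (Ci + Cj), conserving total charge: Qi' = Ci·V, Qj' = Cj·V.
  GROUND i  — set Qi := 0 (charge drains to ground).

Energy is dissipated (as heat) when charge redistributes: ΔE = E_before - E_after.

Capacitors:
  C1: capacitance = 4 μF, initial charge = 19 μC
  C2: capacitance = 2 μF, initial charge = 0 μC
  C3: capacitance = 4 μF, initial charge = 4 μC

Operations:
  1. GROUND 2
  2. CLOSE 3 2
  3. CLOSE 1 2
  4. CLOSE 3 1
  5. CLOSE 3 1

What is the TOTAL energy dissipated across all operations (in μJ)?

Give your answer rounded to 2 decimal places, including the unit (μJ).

Answer: 19.19 μJ

Derivation:
Initial: C1(4μF, Q=19μC, V=4.75V), C2(2μF, Q=0μC, V=0.00V), C3(4μF, Q=4μC, V=1.00V)
Op 1: GROUND 2: Q2=0; energy lost=0.000
Op 2: CLOSE 3-2: Q_total=4.00, C_total=6.00, V=0.67; Q3=2.67, Q2=1.33; dissipated=0.667
Op 3: CLOSE 1-2: Q_total=20.33, C_total=6.00, V=3.39; Q1=13.56, Q2=6.78; dissipated=11.116
Op 4: CLOSE 3-1: Q_total=16.22, C_total=8.00, V=2.03; Q3=8.11, Q1=8.11; dissipated=7.410
Op 5: CLOSE 3-1: Q_total=16.22, C_total=8.00, V=2.03; Q3=8.11, Q1=8.11; dissipated=0.000
Total dissipated: 19.193 μJ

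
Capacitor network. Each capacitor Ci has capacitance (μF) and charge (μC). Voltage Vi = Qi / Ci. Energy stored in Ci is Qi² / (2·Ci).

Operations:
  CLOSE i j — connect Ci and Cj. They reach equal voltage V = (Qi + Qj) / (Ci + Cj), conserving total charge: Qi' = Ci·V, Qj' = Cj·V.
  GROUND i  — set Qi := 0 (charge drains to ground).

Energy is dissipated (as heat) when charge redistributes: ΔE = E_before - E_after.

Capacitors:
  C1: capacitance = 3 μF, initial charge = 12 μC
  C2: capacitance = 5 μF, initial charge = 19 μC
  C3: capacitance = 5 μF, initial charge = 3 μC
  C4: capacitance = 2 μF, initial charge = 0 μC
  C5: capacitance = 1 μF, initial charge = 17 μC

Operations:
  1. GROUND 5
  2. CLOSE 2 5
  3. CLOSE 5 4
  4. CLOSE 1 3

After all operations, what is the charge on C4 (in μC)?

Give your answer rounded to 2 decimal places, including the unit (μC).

Answer: 2.11 μC

Derivation:
Initial: C1(3μF, Q=12μC, V=4.00V), C2(5μF, Q=19μC, V=3.80V), C3(5μF, Q=3μC, V=0.60V), C4(2μF, Q=0μC, V=0.00V), C5(1μF, Q=17μC, V=17.00V)
Op 1: GROUND 5: Q5=0; energy lost=144.500
Op 2: CLOSE 2-5: Q_total=19.00, C_total=6.00, V=3.17; Q2=15.83, Q5=3.17; dissipated=6.017
Op 3: CLOSE 5-4: Q_total=3.17, C_total=3.00, V=1.06; Q5=1.06, Q4=2.11; dissipated=3.343
Op 4: CLOSE 1-3: Q_total=15.00, C_total=8.00, V=1.88; Q1=5.62, Q3=9.38; dissipated=10.838
Final charges: Q1=5.62, Q2=15.83, Q3=9.38, Q4=2.11, Q5=1.06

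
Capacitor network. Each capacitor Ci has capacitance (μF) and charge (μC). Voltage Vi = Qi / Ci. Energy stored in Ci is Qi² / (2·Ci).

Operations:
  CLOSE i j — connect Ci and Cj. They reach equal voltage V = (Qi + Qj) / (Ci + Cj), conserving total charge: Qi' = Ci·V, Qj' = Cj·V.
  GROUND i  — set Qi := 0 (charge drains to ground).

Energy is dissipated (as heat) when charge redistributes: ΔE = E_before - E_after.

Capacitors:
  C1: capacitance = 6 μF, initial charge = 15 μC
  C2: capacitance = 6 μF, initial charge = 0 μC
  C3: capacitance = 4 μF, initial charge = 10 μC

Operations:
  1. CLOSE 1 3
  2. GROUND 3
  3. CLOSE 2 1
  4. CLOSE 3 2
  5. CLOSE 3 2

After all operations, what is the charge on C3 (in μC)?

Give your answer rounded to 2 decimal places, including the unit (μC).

Initial: C1(6μF, Q=15μC, V=2.50V), C2(6μF, Q=0μC, V=0.00V), C3(4μF, Q=10μC, V=2.50V)
Op 1: CLOSE 1-3: Q_total=25.00, C_total=10.00, V=2.50; Q1=15.00, Q3=10.00; dissipated=0.000
Op 2: GROUND 3: Q3=0; energy lost=12.500
Op 3: CLOSE 2-1: Q_total=15.00, C_total=12.00, V=1.25; Q2=7.50, Q1=7.50; dissipated=9.375
Op 4: CLOSE 3-2: Q_total=7.50, C_total=10.00, V=0.75; Q3=3.00, Q2=4.50; dissipated=1.875
Op 5: CLOSE 3-2: Q_total=7.50, C_total=10.00, V=0.75; Q3=3.00, Q2=4.50; dissipated=0.000
Final charges: Q1=7.50, Q2=4.50, Q3=3.00

Answer: 3.00 μC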